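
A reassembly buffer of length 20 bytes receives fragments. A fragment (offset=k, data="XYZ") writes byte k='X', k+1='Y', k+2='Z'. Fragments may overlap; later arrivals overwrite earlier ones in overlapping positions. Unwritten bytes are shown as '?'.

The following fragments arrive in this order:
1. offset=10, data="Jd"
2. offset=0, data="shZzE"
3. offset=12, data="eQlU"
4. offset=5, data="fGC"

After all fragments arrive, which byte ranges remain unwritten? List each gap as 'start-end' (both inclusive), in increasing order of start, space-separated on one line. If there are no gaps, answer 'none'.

Fragment 1: offset=10 len=2
Fragment 2: offset=0 len=5
Fragment 3: offset=12 len=4
Fragment 4: offset=5 len=3
Gaps: 8-9 16-19

Answer: 8-9 16-19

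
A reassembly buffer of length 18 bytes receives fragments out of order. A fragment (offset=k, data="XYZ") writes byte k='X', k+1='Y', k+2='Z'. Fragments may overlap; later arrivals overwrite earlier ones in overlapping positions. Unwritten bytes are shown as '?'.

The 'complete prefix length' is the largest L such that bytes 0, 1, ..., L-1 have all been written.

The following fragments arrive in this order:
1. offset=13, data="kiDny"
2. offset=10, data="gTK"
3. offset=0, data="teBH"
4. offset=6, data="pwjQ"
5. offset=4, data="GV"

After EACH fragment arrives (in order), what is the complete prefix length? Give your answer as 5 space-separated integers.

Answer: 0 0 4 4 18

Derivation:
Fragment 1: offset=13 data="kiDny" -> buffer=?????????????kiDny -> prefix_len=0
Fragment 2: offset=10 data="gTK" -> buffer=??????????gTKkiDny -> prefix_len=0
Fragment 3: offset=0 data="teBH" -> buffer=teBH??????gTKkiDny -> prefix_len=4
Fragment 4: offset=6 data="pwjQ" -> buffer=teBH??pwjQgTKkiDny -> prefix_len=4
Fragment 5: offset=4 data="GV" -> buffer=teBHGVpwjQgTKkiDny -> prefix_len=18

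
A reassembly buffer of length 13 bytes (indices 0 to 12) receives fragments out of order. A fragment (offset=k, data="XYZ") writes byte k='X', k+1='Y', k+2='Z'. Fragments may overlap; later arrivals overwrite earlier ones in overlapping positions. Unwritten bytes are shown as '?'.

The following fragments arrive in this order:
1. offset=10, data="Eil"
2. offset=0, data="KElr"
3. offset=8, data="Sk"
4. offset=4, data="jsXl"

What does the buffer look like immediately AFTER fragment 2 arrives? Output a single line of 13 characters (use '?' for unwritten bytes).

Answer: KElr??????Eil

Derivation:
Fragment 1: offset=10 data="Eil" -> buffer=??????????Eil
Fragment 2: offset=0 data="KElr" -> buffer=KElr??????Eil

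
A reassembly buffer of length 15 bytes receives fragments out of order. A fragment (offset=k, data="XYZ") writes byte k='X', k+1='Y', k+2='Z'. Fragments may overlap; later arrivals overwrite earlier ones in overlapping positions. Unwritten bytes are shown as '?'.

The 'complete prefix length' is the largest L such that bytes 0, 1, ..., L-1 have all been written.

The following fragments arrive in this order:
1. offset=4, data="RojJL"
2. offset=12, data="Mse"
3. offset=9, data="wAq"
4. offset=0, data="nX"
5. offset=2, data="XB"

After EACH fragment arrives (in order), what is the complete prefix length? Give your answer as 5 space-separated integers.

Answer: 0 0 0 2 15

Derivation:
Fragment 1: offset=4 data="RojJL" -> buffer=????RojJL?????? -> prefix_len=0
Fragment 2: offset=12 data="Mse" -> buffer=????RojJL???Mse -> prefix_len=0
Fragment 3: offset=9 data="wAq" -> buffer=????RojJLwAqMse -> prefix_len=0
Fragment 4: offset=0 data="nX" -> buffer=nX??RojJLwAqMse -> prefix_len=2
Fragment 5: offset=2 data="XB" -> buffer=nXXBRojJLwAqMse -> prefix_len=15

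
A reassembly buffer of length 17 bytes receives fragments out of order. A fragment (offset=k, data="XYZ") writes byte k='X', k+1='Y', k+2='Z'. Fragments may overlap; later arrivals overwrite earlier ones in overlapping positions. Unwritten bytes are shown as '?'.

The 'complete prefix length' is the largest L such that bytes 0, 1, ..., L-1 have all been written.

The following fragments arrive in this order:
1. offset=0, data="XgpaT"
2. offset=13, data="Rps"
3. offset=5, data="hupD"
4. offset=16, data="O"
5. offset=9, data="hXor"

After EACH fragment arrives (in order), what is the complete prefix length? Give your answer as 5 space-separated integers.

Answer: 5 5 9 9 17

Derivation:
Fragment 1: offset=0 data="XgpaT" -> buffer=XgpaT???????????? -> prefix_len=5
Fragment 2: offset=13 data="Rps" -> buffer=XgpaT????????Rps? -> prefix_len=5
Fragment 3: offset=5 data="hupD" -> buffer=XgpaThupD????Rps? -> prefix_len=9
Fragment 4: offset=16 data="O" -> buffer=XgpaThupD????RpsO -> prefix_len=9
Fragment 5: offset=9 data="hXor" -> buffer=XgpaThupDhXorRpsO -> prefix_len=17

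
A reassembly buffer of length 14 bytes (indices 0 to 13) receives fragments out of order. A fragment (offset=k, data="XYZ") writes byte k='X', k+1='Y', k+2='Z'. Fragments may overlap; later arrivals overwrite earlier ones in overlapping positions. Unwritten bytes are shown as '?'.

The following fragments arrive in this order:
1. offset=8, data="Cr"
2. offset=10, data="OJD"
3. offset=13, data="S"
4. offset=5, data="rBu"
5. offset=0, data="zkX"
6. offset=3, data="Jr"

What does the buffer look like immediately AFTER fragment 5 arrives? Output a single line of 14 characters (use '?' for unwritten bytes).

Fragment 1: offset=8 data="Cr" -> buffer=????????Cr????
Fragment 2: offset=10 data="OJD" -> buffer=????????CrOJD?
Fragment 3: offset=13 data="S" -> buffer=????????CrOJDS
Fragment 4: offset=5 data="rBu" -> buffer=?????rBuCrOJDS
Fragment 5: offset=0 data="zkX" -> buffer=zkX??rBuCrOJDS

Answer: zkX??rBuCrOJDS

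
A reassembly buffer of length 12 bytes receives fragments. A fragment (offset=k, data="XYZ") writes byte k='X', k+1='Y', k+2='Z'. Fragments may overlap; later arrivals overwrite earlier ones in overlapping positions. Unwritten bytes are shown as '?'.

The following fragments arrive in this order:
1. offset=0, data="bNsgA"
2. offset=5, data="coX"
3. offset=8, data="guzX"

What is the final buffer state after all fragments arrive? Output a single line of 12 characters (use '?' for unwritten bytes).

Fragment 1: offset=0 data="bNsgA" -> buffer=bNsgA???????
Fragment 2: offset=5 data="coX" -> buffer=bNsgAcoX????
Fragment 3: offset=8 data="guzX" -> buffer=bNsgAcoXguzX

Answer: bNsgAcoXguzX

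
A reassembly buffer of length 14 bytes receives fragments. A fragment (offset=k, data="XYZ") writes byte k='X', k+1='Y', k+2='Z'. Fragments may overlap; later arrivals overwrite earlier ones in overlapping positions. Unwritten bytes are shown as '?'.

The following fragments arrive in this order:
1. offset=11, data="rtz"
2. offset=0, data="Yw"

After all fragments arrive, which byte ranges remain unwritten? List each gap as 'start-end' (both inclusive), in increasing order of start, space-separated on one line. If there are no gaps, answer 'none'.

Answer: 2-10

Derivation:
Fragment 1: offset=11 len=3
Fragment 2: offset=0 len=2
Gaps: 2-10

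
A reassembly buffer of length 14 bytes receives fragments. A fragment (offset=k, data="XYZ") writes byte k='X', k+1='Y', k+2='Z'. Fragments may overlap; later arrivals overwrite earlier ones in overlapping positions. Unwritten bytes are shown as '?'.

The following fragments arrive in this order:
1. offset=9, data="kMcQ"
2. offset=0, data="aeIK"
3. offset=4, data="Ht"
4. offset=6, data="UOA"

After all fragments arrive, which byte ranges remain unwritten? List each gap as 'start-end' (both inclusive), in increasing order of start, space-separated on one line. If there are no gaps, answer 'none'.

Answer: 13-13

Derivation:
Fragment 1: offset=9 len=4
Fragment 2: offset=0 len=4
Fragment 3: offset=4 len=2
Fragment 4: offset=6 len=3
Gaps: 13-13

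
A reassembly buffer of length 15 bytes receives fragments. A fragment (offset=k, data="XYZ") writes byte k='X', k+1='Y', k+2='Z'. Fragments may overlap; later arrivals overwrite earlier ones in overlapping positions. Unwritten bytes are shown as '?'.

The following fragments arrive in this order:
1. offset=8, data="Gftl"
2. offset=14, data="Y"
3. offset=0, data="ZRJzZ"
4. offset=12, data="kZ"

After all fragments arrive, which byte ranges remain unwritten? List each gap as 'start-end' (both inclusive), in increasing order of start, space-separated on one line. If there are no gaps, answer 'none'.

Answer: 5-7

Derivation:
Fragment 1: offset=8 len=4
Fragment 2: offset=14 len=1
Fragment 3: offset=0 len=5
Fragment 4: offset=12 len=2
Gaps: 5-7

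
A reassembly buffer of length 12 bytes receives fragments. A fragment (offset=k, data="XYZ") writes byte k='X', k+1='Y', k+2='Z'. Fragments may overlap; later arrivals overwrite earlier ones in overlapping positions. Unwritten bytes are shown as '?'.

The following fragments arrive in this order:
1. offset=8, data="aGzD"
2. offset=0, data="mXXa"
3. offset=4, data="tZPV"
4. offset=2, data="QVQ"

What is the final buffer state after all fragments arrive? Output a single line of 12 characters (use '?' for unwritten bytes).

Fragment 1: offset=8 data="aGzD" -> buffer=????????aGzD
Fragment 2: offset=0 data="mXXa" -> buffer=mXXa????aGzD
Fragment 3: offset=4 data="tZPV" -> buffer=mXXatZPVaGzD
Fragment 4: offset=2 data="QVQ" -> buffer=mXQVQZPVaGzD

Answer: mXQVQZPVaGzD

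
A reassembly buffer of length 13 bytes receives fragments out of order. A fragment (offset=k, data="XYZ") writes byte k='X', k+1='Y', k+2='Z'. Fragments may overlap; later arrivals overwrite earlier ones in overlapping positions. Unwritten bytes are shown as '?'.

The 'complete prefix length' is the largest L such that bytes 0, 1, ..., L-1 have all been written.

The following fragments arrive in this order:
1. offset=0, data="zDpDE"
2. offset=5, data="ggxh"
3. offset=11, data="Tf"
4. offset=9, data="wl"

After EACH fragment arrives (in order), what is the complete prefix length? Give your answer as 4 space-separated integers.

Fragment 1: offset=0 data="zDpDE" -> buffer=zDpDE???????? -> prefix_len=5
Fragment 2: offset=5 data="ggxh" -> buffer=zDpDEggxh???? -> prefix_len=9
Fragment 3: offset=11 data="Tf" -> buffer=zDpDEggxh??Tf -> prefix_len=9
Fragment 4: offset=9 data="wl" -> buffer=zDpDEggxhwlTf -> prefix_len=13

Answer: 5 9 9 13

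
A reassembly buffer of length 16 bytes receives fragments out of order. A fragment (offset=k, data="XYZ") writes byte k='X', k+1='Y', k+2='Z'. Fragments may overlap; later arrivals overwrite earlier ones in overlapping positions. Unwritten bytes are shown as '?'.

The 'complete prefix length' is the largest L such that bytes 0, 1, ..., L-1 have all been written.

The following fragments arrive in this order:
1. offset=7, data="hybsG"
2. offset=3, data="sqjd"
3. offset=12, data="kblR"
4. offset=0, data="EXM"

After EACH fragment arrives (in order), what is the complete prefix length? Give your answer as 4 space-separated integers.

Fragment 1: offset=7 data="hybsG" -> buffer=???????hybsG???? -> prefix_len=0
Fragment 2: offset=3 data="sqjd" -> buffer=???sqjdhybsG???? -> prefix_len=0
Fragment 3: offset=12 data="kblR" -> buffer=???sqjdhybsGkblR -> prefix_len=0
Fragment 4: offset=0 data="EXM" -> buffer=EXMsqjdhybsGkblR -> prefix_len=16

Answer: 0 0 0 16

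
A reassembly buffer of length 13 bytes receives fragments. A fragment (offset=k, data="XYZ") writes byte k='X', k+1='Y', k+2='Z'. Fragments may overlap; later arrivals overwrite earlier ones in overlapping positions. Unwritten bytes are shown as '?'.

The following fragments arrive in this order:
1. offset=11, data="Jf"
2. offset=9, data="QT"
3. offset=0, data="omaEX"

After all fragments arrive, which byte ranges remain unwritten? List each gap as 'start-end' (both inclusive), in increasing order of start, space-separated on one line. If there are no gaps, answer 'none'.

Answer: 5-8

Derivation:
Fragment 1: offset=11 len=2
Fragment 2: offset=9 len=2
Fragment 3: offset=0 len=5
Gaps: 5-8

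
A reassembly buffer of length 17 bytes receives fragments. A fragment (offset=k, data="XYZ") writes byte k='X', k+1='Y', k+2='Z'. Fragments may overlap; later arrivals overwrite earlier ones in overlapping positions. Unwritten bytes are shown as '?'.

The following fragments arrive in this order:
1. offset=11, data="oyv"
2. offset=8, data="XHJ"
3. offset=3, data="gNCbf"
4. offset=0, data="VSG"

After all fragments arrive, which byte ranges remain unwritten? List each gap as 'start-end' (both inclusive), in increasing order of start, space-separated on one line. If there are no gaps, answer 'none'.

Fragment 1: offset=11 len=3
Fragment 2: offset=8 len=3
Fragment 3: offset=3 len=5
Fragment 4: offset=0 len=3
Gaps: 14-16

Answer: 14-16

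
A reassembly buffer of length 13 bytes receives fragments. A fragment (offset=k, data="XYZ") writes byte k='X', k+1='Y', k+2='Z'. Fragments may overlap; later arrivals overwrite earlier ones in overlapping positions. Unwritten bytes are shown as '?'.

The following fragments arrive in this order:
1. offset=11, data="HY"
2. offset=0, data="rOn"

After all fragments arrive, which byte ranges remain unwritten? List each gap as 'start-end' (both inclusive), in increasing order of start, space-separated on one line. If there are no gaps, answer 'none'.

Fragment 1: offset=11 len=2
Fragment 2: offset=0 len=3
Gaps: 3-10

Answer: 3-10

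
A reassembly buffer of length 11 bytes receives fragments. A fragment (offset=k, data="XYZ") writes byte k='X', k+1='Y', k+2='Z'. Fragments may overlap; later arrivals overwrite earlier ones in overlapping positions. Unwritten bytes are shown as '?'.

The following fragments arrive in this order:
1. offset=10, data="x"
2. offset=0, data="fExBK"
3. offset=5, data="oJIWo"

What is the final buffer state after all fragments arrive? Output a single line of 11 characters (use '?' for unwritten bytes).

Fragment 1: offset=10 data="x" -> buffer=??????????x
Fragment 2: offset=0 data="fExBK" -> buffer=fExBK?????x
Fragment 3: offset=5 data="oJIWo" -> buffer=fExBKoJIWox

Answer: fExBKoJIWox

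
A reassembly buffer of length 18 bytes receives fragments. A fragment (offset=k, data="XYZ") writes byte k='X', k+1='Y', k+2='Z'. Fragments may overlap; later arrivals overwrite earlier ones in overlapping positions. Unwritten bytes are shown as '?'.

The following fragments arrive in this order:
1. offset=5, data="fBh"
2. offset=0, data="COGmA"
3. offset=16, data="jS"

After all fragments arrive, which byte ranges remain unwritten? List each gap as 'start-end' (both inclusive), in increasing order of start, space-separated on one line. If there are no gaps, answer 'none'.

Fragment 1: offset=5 len=3
Fragment 2: offset=0 len=5
Fragment 3: offset=16 len=2
Gaps: 8-15

Answer: 8-15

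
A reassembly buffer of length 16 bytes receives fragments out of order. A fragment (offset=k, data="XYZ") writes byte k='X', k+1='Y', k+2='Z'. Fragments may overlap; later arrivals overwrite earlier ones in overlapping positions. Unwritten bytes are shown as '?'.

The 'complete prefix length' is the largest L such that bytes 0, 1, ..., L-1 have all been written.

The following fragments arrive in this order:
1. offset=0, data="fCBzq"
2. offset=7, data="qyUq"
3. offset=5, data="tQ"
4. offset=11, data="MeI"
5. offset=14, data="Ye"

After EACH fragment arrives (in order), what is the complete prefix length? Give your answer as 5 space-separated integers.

Answer: 5 5 11 14 16

Derivation:
Fragment 1: offset=0 data="fCBzq" -> buffer=fCBzq??????????? -> prefix_len=5
Fragment 2: offset=7 data="qyUq" -> buffer=fCBzq??qyUq????? -> prefix_len=5
Fragment 3: offset=5 data="tQ" -> buffer=fCBzqtQqyUq????? -> prefix_len=11
Fragment 4: offset=11 data="MeI" -> buffer=fCBzqtQqyUqMeI?? -> prefix_len=14
Fragment 5: offset=14 data="Ye" -> buffer=fCBzqtQqyUqMeIYe -> prefix_len=16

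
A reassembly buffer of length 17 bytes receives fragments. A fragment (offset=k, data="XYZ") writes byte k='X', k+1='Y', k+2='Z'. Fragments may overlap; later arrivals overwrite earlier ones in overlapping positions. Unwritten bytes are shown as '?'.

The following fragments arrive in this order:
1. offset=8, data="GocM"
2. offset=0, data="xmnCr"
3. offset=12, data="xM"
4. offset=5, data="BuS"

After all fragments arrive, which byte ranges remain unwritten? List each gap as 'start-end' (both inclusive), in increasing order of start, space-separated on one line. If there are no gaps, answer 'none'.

Answer: 14-16

Derivation:
Fragment 1: offset=8 len=4
Fragment 2: offset=0 len=5
Fragment 3: offset=12 len=2
Fragment 4: offset=5 len=3
Gaps: 14-16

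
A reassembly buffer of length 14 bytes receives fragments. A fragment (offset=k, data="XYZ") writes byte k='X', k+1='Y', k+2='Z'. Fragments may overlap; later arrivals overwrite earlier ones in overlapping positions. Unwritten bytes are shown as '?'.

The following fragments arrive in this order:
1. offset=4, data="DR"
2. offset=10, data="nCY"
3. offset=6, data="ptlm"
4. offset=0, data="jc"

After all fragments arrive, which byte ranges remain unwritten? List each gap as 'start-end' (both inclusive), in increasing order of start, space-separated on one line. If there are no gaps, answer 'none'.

Fragment 1: offset=4 len=2
Fragment 2: offset=10 len=3
Fragment 3: offset=6 len=4
Fragment 4: offset=0 len=2
Gaps: 2-3 13-13

Answer: 2-3 13-13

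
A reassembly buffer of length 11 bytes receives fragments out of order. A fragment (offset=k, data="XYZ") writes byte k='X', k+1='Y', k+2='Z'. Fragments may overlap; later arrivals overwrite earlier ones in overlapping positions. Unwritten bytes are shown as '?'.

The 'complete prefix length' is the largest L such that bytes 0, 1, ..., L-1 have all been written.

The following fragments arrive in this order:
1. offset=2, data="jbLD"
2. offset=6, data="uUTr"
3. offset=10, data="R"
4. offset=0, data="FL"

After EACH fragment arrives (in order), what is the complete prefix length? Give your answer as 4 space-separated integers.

Fragment 1: offset=2 data="jbLD" -> buffer=??jbLD????? -> prefix_len=0
Fragment 2: offset=6 data="uUTr" -> buffer=??jbLDuUTr? -> prefix_len=0
Fragment 3: offset=10 data="R" -> buffer=??jbLDuUTrR -> prefix_len=0
Fragment 4: offset=0 data="FL" -> buffer=FLjbLDuUTrR -> prefix_len=11

Answer: 0 0 0 11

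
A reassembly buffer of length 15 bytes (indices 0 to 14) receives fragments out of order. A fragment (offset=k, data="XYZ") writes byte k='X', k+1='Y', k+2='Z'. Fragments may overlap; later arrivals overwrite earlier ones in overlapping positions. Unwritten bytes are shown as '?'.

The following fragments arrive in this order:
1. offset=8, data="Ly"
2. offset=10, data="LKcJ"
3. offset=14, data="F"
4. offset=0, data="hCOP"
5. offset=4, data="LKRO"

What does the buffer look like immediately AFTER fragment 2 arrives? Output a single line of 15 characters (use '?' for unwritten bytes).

Answer: ????????LyLKcJ?

Derivation:
Fragment 1: offset=8 data="Ly" -> buffer=????????Ly?????
Fragment 2: offset=10 data="LKcJ" -> buffer=????????LyLKcJ?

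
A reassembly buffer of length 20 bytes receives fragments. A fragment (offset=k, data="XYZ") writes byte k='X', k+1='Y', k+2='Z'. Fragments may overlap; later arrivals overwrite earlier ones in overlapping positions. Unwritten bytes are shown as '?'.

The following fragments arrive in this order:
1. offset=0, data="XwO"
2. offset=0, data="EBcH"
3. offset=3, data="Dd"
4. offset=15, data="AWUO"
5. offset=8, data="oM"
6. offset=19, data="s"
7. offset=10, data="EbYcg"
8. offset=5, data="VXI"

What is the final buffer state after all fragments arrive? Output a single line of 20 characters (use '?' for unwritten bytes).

Fragment 1: offset=0 data="XwO" -> buffer=XwO?????????????????
Fragment 2: offset=0 data="EBcH" -> buffer=EBcH????????????????
Fragment 3: offset=3 data="Dd" -> buffer=EBcDd???????????????
Fragment 4: offset=15 data="AWUO" -> buffer=EBcDd??????????AWUO?
Fragment 5: offset=8 data="oM" -> buffer=EBcDd???oM?????AWUO?
Fragment 6: offset=19 data="s" -> buffer=EBcDd???oM?????AWUOs
Fragment 7: offset=10 data="EbYcg" -> buffer=EBcDd???oMEbYcgAWUOs
Fragment 8: offset=5 data="VXI" -> buffer=EBcDdVXIoMEbYcgAWUOs

Answer: EBcDdVXIoMEbYcgAWUOs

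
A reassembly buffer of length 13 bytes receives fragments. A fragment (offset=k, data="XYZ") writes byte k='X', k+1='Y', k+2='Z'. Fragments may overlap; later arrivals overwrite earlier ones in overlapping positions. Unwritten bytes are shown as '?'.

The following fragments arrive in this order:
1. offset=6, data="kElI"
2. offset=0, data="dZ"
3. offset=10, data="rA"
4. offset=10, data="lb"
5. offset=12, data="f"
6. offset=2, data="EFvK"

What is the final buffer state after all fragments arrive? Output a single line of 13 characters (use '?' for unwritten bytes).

Answer: dZEFvKkElIlbf

Derivation:
Fragment 1: offset=6 data="kElI" -> buffer=??????kElI???
Fragment 2: offset=0 data="dZ" -> buffer=dZ????kElI???
Fragment 3: offset=10 data="rA" -> buffer=dZ????kElIrA?
Fragment 4: offset=10 data="lb" -> buffer=dZ????kElIlb?
Fragment 5: offset=12 data="f" -> buffer=dZ????kElIlbf
Fragment 6: offset=2 data="EFvK" -> buffer=dZEFvKkElIlbf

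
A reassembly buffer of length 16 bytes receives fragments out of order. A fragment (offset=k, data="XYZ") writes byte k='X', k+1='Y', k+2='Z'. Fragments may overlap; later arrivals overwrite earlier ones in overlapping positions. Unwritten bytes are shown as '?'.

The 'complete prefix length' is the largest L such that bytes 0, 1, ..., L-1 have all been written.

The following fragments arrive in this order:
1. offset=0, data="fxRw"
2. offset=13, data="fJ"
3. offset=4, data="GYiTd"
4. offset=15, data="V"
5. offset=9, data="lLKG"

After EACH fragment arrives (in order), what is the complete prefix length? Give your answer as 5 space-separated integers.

Fragment 1: offset=0 data="fxRw" -> buffer=fxRw???????????? -> prefix_len=4
Fragment 2: offset=13 data="fJ" -> buffer=fxRw?????????fJ? -> prefix_len=4
Fragment 3: offset=4 data="GYiTd" -> buffer=fxRwGYiTd????fJ? -> prefix_len=9
Fragment 4: offset=15 data="V" -> buffer=fxRwGYiTd????fJV -> prefix_len=9
Fragment 5: offset=9 data="lLKG" -> buffer=fxRwGYiTdlLKGfJV -> prefix_len=16

Answer: 4 4 9 9 16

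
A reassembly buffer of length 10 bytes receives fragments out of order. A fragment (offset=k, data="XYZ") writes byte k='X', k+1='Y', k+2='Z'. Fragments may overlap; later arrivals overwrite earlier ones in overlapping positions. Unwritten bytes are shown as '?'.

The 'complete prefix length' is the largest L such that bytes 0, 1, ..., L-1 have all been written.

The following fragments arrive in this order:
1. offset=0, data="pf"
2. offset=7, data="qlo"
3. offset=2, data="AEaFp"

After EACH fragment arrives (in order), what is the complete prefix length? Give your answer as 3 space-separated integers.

Fragment 1: offset=0 data="pf" -> buffer=pf???????? -> prefix_len=2
Fragment 2: offset=7 data="qlo" -> buffer=pf?????qlo -> prefix_len=2
Fragment 3: offset=2 data="AEaFp" -> buffer=pfAEaFpqlo -> prefix_len=10

Answer: 2 2 10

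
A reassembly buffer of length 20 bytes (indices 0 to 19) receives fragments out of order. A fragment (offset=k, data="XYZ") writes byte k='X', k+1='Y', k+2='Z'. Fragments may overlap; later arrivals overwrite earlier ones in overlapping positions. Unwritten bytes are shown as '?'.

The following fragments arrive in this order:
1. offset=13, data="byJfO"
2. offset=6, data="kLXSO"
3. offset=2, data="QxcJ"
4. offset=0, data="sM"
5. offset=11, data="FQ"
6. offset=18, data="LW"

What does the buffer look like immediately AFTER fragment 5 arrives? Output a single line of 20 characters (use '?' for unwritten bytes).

Answer: sMQxcJkLXSOFQbyJfO??

Derivation:
Fragment 1: offset=13 data="byJfO" -> buffer=?????????????byJfO??
Fragment 2: offset=6 data="kLXSO" -> buffer=??????kLXSO??byJfO??
Fragment 3: offset=2 data="QxcJ" -> buffer=??QxcJkLXSO??byJfO??
Fragment 4: offset=0 data="sM" -> buffer=sMQxcJkLXSO??byJfO??
Fragment 5: offset=11 data="FQ" -> buffer=sMQxcJkLXSOFQbyJfO??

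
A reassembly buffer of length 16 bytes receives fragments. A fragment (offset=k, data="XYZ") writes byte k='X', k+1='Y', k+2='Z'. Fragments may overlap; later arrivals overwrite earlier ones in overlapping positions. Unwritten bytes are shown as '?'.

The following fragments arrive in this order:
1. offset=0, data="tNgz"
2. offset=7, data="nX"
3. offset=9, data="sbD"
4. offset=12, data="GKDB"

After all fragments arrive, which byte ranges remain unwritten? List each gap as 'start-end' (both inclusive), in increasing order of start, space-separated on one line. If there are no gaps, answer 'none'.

Answer: 4-6

Derivation:
Fragment 1: offset=0 len=4
Fragment 2: offset=7 len=2
Fragment 3: offset=9 len=3
Fragment 4: offset=12 len=4
Gaps: 4-6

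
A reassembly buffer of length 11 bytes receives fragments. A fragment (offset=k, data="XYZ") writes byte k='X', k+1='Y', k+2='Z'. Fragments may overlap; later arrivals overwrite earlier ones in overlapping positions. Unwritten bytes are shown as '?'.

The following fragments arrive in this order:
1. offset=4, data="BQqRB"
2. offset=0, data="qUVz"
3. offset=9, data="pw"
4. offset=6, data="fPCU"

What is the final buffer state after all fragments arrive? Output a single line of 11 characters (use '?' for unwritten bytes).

Answer: qUVzBQfPCUw

Derivation:
Fragment 1: offset=4 data="BQqRB" -> buffer=????BQqRB??
Fragment 2: offset=0 data="qUVz" -> buffer=qUVzBQqRB??
Fragment 3: offset=9 data="pw" -> buffer=qUVzBQqRBpw
Fragment 4: offset=6 data="fPCU" -> buffer=qUVzBQfPCUw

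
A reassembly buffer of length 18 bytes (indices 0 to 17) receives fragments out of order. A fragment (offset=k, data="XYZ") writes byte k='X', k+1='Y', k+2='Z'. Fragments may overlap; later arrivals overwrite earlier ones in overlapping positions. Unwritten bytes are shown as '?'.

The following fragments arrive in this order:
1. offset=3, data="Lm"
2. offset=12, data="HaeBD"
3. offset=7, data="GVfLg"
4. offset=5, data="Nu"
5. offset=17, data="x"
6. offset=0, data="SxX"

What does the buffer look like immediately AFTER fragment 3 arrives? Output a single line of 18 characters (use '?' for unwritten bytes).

Fragment 1: offset=3 data="Lm" -> buffer=???Lm?????????????
Fragment 2: offset=12 data="HaeBD" -> buffer=???Lm???????HaeBD?
Fragment 3: offset=7 data="GVfLg" -> buffer=???Lm??GVfLgHaeBD?

Answer: ???Lm??GVfLgHaeBD?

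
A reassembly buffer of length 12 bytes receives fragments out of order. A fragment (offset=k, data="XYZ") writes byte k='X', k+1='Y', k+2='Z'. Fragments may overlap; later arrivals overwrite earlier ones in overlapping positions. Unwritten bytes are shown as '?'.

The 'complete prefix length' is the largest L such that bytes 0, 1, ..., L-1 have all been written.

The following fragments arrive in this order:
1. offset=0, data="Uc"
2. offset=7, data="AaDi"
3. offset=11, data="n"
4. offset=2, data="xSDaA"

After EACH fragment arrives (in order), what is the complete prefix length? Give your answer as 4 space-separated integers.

Answer: 2 2 2 12

Derivation:
Fragment 1: offset=0 data="Uc" -> buffer=Uc?????????? -> prefix_len=2
Fragment 2: offset=7 data="AaDi" -> buffer=Uc?????AaDi? -> prefix_len=2
Fragment 3: offset=11 data="n" -> buffer=Uc?????AaDin -> prefix_len=2
Fragment 4: offset=2 data="xSDaA" -> buffer=UcxSDaAAaDin -> prefix_len=12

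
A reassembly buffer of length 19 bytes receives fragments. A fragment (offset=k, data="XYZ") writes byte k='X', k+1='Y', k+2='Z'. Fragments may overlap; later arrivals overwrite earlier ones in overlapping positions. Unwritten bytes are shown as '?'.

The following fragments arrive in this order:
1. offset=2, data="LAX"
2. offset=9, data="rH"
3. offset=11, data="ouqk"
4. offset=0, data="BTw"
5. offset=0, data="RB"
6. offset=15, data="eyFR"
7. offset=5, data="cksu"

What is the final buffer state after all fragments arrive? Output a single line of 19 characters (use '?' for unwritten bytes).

Answer: RBwAXcksurHouqkeyFR

Derivation:
Fragment 1: offset=2 data="LAX" -> buffer=??LAX??????????????
Fragment 2: offset=9 data="rH" -> buffer=??LAX????rH????????
Fragment 3: offset=11 data="ouqk" -> buffer=??LAX????rHouqk????
Fragment 4: offset=0 data="BTw" -> buffer=BTwAX????rHouqk????
Fragment 5: offset=0 data="RB" -> buffer=RBwAX????rHouqk????
Fragment 6: offset=15 data="eyFR" -> buffer=RBwAX????rHouqkeyFR
Fragment 7: offset=5 data="cksu" -> buffer=RBwAXcksurHouqkeyFR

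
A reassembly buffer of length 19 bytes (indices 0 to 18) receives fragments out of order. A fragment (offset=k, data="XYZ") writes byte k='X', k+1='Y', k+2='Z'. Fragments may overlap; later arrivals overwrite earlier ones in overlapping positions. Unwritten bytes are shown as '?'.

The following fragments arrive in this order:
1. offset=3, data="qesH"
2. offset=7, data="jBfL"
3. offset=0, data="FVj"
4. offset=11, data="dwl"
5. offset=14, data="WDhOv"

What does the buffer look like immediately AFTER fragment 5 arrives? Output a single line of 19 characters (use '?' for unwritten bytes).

Fragment 1: offset=3 data="qesH" -> buffer=???qesH????????????
Fragment 2: offset=7 data="jBfL" -> buffer=???qesHjBfL????????
Fragment 3: offset=0 data="FVj" -> buffer=FVjqesHjBfL????????
Fragment 4: offset=11 data="dwl" -> buffer=FVjqesHjBfLdwl?????
Fragment 5: offset=14 data="WDhOv" -> buffer=FVjqesHjBfLdwlWDhOv

Answer: FVjqesHjBfLdwlWDhOv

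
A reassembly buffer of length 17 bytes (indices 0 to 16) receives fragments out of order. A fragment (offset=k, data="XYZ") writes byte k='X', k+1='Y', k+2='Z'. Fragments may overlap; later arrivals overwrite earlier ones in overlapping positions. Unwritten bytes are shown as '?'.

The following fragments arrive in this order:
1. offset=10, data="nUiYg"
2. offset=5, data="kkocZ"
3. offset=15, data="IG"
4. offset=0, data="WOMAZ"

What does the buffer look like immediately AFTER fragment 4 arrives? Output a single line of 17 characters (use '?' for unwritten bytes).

Fragment 1: offset=10 data="nUiYg" -> buffer=??????????nUiYg??
Fragment 2: offset=5 data="kkocZ" -> buffer=?????kkocZnUiYg??
Fragment 3: offset=15 data="IG" -> buffer=?????kkocZnUiYgIG
Fragment 4: offset=0 data="WOMAZ" -> buffer=WOMAZkkocZnUiYgIG

Answer: WOMAZkkocZnUiYgIG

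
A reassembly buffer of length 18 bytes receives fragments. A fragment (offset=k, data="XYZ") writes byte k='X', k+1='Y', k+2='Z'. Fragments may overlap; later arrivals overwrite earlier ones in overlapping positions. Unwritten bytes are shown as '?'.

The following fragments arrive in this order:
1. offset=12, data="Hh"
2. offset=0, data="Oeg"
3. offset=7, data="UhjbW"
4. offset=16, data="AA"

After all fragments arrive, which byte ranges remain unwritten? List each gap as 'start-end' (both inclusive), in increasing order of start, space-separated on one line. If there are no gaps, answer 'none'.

Fragment 1: offset=12 len=2
Fragment 2: offset=0 len=3
Fragment 3: offset=7 len=5
Fragment 4: offset=16 len=2
Gaps: 3-6 14-15

Answer: 3-6 14-15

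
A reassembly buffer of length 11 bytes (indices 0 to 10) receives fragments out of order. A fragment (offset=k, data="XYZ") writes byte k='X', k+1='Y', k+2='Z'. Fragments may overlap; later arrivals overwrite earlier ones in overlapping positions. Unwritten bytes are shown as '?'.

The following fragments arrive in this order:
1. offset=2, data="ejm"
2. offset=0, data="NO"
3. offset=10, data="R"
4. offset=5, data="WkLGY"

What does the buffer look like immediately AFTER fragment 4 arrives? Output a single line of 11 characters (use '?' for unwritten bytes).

Fragment 1: offset=2 data="ejm" -> buffer=??ejm??????
Fragment 2: offset=0 data="NO" -> buffer=NOejm??????
Fragment 3: offset=10 data="R" -> buffer=NOejm?????R
Fragment 4: offset=5 data="WkLGY" -> buffer=NOejmWkLGYR

Answer: NOejmWkLGYR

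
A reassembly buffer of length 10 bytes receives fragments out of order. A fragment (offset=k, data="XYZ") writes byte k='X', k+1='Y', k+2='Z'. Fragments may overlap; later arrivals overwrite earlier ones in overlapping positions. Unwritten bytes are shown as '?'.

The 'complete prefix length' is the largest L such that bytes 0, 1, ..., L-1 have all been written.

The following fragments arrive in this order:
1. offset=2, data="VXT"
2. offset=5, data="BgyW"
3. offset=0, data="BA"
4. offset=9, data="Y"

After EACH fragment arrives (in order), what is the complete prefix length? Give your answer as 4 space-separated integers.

Fragment 1: offset=2 data="VXT" -> buffer=??VXT????? -> prefix_len=0
Fragment 2: offset=5 data="BgyW" -> buffer=??VXTBgyW? -> prefix_len=0
Fragment 3: offset=0 data="BA" -> buffer=BAVXTBgyW? -> prefix_len=9
Fragment 4: offset=9 data="Y" -> buffer=BAVXTBgyWY -> prefix_len=10

Answer: 0 0 9 10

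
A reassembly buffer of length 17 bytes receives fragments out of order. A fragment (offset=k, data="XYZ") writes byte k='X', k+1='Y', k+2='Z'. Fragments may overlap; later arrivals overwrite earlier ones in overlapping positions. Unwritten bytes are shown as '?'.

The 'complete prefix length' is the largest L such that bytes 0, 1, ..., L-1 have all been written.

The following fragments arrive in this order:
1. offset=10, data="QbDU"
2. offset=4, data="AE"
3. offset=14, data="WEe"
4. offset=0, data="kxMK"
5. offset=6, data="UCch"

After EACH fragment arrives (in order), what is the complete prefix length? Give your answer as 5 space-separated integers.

Fragment 1: offset=10 data="QbDU" -> buffer=??????????QbDU??? -> prefix_len=0
Fragment 2: offset=4 data="AE" -> buffer=????AE????QbDU??? -> prefix_len=0
Fragment 3: offset=14 data="WEe" -> buffer=????AE????QbDUWEe -> prefix_len=0
Fragment 4: offset=0 data="kxMK" -> buffer=kxMKAE????QbDUWEe -> prefix_len=6
Fragment 5: offset=6 data="UCch" -> buffer=kxMKAEUCchQbDUWEe -> prefix_len=17

Answer: 0 0 0 6 17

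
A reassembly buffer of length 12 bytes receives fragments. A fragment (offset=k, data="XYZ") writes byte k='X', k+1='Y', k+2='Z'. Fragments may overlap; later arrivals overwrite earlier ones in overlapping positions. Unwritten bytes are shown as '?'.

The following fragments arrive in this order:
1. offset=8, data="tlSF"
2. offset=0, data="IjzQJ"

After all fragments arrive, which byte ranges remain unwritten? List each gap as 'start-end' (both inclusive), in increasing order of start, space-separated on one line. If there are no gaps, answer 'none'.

Answer: 5-7

Derivation:
Fragment 1: offset=8 len=4
Fragment 2: offset=0 len=5
Gaps: 5-7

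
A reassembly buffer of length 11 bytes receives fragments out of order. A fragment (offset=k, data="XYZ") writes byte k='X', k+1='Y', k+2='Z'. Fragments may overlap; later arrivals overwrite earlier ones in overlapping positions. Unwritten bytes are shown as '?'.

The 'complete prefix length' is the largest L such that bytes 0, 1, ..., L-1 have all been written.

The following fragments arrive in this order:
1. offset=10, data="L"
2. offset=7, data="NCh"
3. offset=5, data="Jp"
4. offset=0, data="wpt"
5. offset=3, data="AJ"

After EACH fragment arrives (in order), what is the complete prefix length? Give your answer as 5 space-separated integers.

Answer: 0 0 0 3 11

Derivation:
Fragment 1: offset=10 data="L" -> buffer=??????????L -> prefix_len=0
Fragment 2: offset=7 data="NCh" -> buffer=???????NChL -> prefix_len=0
Fragment 3: offset=5 data="Jp" -> buffer=?????JpNChL -> prefix_len=0
Fragment 4: offset=0 data="wpt" -> buffer=wpt??JpNChL -> prefix_len=3
Fragment 5: offset=3 data="AJ" -> buffer=wptAJJpNChL -> prefix_len=11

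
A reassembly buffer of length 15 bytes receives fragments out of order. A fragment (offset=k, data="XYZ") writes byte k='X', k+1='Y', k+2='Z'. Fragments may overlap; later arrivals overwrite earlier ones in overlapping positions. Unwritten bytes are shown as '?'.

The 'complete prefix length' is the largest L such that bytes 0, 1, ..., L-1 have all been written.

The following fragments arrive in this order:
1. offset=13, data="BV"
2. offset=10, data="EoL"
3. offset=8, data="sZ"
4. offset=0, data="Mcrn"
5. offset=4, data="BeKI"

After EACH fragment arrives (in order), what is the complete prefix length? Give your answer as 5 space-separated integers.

Fragment 1: offset=13 data="BV" -> buffer=?????????????BV -> prefix_len=0
Fragment 2: offset=10 data="EoL" -> buffer=??????????EoLBV -> prefix_len=0
Fragment 3: offset=8 data="sZ" -> buffer=????????sZEoLBV -> prefix_len=0
Fragment 4: offset=0 data="Mcrn" -> buffer=Mcrn????sZEoLBV -> prefix_len=4
Fragment 5: offset=4 data="BeKI" -> buffer=McrnBeKIsZEoLBV -> prefix_len=15

Answer: 0 0 0 4 15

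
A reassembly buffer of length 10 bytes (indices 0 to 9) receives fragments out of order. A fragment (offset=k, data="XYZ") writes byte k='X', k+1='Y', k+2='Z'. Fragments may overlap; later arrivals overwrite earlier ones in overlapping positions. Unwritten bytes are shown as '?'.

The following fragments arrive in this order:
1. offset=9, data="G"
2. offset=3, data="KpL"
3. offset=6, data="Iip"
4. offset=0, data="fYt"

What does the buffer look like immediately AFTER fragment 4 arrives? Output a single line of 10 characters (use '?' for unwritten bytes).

Answer: fYtKpLIipG

Derivation:
Fragment 1: offset=9 data="G" -> buffer=?????????G
Fragment 2: offset=3 data="KpL" -> buffer=???KpL???G
Fragment 3: offset=6 data="Iip" -> buffer=???KpLIipG
Fragment 4: offset=0 data="fYt" -> buffer=fYtKpLIipG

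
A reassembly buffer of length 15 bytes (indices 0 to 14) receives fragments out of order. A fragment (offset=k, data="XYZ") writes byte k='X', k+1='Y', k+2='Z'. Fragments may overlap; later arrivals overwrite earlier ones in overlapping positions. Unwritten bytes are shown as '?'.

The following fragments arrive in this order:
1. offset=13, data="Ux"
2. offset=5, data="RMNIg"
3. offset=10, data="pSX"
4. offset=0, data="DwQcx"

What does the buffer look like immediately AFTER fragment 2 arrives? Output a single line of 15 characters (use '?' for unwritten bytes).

Fragment 1: offset=13 data="Ux" -> buffer=?????????????Ux
Fragment 2: offset=5 data="RMNIg" -> buffer=?????RMNIg???Ux

Answer: ?????RMNIg???Ux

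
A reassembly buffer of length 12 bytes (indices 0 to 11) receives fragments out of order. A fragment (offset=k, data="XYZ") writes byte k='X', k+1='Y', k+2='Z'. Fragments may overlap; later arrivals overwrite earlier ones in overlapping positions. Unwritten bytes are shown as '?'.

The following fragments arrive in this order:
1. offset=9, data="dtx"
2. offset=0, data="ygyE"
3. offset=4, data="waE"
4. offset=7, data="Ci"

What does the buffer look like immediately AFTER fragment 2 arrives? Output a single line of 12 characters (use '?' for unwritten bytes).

Fragment 1: offset=9 data="dtx" -> buffer=?????????dtx
Fragment 2: offset=0 data="ygyE" -> buffer=ygyE?????dtx

Answer: ygyE?????dtx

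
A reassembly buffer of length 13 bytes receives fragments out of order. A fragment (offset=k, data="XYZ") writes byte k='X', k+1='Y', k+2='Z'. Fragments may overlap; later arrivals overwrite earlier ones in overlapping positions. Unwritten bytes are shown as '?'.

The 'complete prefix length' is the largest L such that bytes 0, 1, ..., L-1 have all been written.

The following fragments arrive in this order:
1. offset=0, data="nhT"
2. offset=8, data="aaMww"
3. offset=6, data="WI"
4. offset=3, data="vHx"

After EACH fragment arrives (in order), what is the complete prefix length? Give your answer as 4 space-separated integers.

Answer: 3 3 3 13

Derivation:
Fragment 1: offset=0 data="nhT" -> buffer=nhT?????????? -> prefix_len=3
Fragment 2: offset=8 data="aaMww" -> buffer=nhT?????aaMww -> prefix_len=3
Fragment 3: offset=6 data="WI" -> buffer=nhT???WIaaMww -> prefix_len=3
Fragment 4: offset=3 data="vHx" -> buffer=nhTvHxWIaaMww -> prefix_len=13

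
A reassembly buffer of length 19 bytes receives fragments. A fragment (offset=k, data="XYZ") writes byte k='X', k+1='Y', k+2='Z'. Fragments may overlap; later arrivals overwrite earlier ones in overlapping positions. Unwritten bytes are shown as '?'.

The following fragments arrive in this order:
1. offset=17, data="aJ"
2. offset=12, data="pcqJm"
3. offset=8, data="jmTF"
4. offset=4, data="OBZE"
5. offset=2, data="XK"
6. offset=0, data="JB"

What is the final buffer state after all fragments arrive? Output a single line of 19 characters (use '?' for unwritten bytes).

Fragment 1: offset=17 data="aJ" -> buffer=?????????????????aJ
Fragment 2: offset=12 data="pcqJm" -> buffer=????????????pcqJmaJ
Fragment 3: offset=8 data="jmTF" -> buffer=????????jmTFpcqJmaJ
Fragment 4: offset=4 data="OBZE" -> buffer=????OBZEjmTFpcqJmaJ
Fragment 5: offset=2 data="XK" -> buffer=??XKOBZEjmTFpcqJmaJ
Fragment 6: offset=0 data="JB" -> buffer=JBXKOBZEjmTFpcqJmaJ

Answer: JBXKOBZEjmTFpcqJmaJ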